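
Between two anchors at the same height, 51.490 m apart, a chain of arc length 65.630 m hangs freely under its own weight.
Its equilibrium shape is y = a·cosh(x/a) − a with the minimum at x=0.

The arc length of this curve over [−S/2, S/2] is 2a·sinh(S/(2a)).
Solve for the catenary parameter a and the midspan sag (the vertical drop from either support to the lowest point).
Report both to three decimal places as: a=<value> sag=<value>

a=20.835 sag=18.035

seed: a₀ = √(S³/(24(L−S))) = √(51.490³/(24·14.140)) = 20.056448
iter 1: u=1.283627  f(a)=+1.212e+00  f'(a)=-1.656e+00  a ← 20.056448 − (+1.212e+00/-1.656e+00) = 20.787945
iter 2: u=1.238458  f(a)=+6.944e-02  f'(a)=-1.472e+00  a ← 20.787945 − (+6.944e-02/-1.472e+00) = 20.835137
iter 3: u=1.235653  f(a)=+2.588e-04  f'(a)=-1.461e+00  a ← 20.835137 − (+2.588e-04/-1.461e+00) = 20.835314
iter 4: u=1.235643  f(a)=+3.623e-09  f'(a)=-1.461e+00  a ← 20.835314 − (+3.623e-09/-1.461e+00) = 20.835314
iter 5: u=1.235643  f(a)=+1.421e-14  f'(a)=-1.461e+00  a ← 20.835314 − (+1.421e-14/-1.461e+00) = 20.835314
converged: |Δa| < 1e-12 after 5 iterations
sag = a·(cosh(S/(2a)) − 1) = 20.835314·(cosh(1.235643) − 1) = 18.035427
T_max/T_min = cosh(S/(2a)) = 1.865618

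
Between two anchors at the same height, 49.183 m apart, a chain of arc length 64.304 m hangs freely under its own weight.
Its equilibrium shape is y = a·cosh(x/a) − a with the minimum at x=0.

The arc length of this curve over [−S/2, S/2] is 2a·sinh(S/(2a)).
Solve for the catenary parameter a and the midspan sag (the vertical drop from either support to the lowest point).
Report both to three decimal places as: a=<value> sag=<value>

a=18.888 sag=18.401

seed: a₀ = √(S³/(24(L−S))) = √(49.183³/(24·15.121)) = 18.106172
iter 1: u=1.358183  f(a)=+1.458e+00  f'(a)=-1.999e+00  a ← 18.106172 − (+1.458e+00/-1.999e+00) = 18.835154
iter 2: u=1.305617  f(a)=+9.265e-02  f'(a)=-1.753e+00  a ← 18.835154 − (+9.265e-02/-1.753e+00) = 18.888017
iter 3: u=1.301963  f(a)=+4.305e-04  f'(a)=-1.736e+00  a ← 18.888017 − (+4.305e-04/-1.736e+00) = 18.888265
iter 4: u=1.301946  f(a)=+9.392e-09  f'(a)=-1.736e+00  a ← 18.888265 − (+9.392e-09/-1.736e+00) = 18.888265
iter 5: u=1.301946  f(a)=+2.842e-14  f'(a)=-1.736e+00  a ← 18.888265 − (+2.842e-14/-1.736e+00) = 18.888265
converged: |Δa| < 1e-12 after 5 iterations
sag = a·(cosh(S/(2a)) − 1) = 18.888265·(cosh(1.301946) − 1) = 18.401380
T_max/T_min = cosh(S/(2a)) = 1.974223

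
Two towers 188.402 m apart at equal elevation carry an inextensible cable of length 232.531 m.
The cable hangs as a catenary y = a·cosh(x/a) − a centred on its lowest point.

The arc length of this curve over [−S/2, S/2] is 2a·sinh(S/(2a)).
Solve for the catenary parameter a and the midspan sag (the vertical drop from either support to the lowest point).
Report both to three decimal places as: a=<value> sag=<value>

seed: a₀ = √(S³/(24(L−S))) = √(188.402³/(24·44.129)) = 79.462203
iter 1: u=1.185482  f(a)=+3.207e+00  f'(a)=-1.275e+00  a ← 79.462203 − (+3.207e+00/-1.275e+00) = 81.977591
iter 2: u=1.149107  f(a)=+1.586e-01  f'(a)=-1.152e+00  a ← 81.977591 − (+1.586e-01/-1.152e+00) = 82.115279
iter 3: u=1.147180  f(a)=+4.323e-04  f'(a)=-1.145e+00  a ← 82.115279 − (+4.323e-04/-1.145e+00) = 82.115657
iter 4: u=1.147175  f(a)=+3.233e-09  f'(a)=-1.145e+00  a ← 82.115657 − (+3.233e-09/-1.145e+00) = 82.115657
iter 5: u=1.147175  f(a)=+0.000e+00  f'(a)=-1.145e+00  a ← 82.115657 − (+0.000e+00/-1.145e+00) = 82.115657
converged: |Δa| < 1e-12 after 5 iterations
sag = a·(cosh(S/(2a)) − 1) = 82.115657·(cosh(1.147175) − 1) = 60.224245
T_max/T_min = cosh(S/(2a)) = 1.733408

a=82.116 sag=60.224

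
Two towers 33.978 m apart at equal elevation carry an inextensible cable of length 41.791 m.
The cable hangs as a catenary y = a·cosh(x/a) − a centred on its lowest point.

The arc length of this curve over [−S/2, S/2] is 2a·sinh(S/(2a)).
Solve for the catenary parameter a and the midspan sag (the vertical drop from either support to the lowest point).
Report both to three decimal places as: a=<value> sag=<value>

seed: a₀ = √(S³/(24(L−S))) = √(33.978³/(24·7.813)) = 14.463793
iter 1: u=1.174588  f(a)=+5.570e-01  f'(a)=-1.237e+00  a ← 14.463793 − (+5.570e-01/-1.237e+00) = 14.914107
iter 2: u=1.139123  f(a)=+2.707e-02  f'(a)=-1.119e+00  a ← 14.914107 − (+2.707e-02/-1.119e+00) = 14.938291
iter 3: u=1.137279  f(a)=+7.118e-05  f'(a)=-1.113e+00  a ← 14.938291 − (+7.118e-05/-1.113e+00) = 14.938355
iter 4: u=1.137274  f(a)=+4.949e-10  f'(a)=-1.113e+00  a ← 14.938355 − (+4.949e-10/-1.113e+00) = 14.938355
iter 5: u=1.137274  f(a)=-7.105e-15  f'(a)=-1.113e+00  a ← 14.938355 − (-7.105e-15/-1.113e+00) = 14.938355
converged: |Δa| < 1e-12 after 5 iterations
sag = a·(cosh(S/(2a)) − 1) = 14.938355·(cosh(1.137274) − 1) = 10.747757
T_max/T_min = cosh(S/(2a)) = 1.719474

a=14.938 sag=10.748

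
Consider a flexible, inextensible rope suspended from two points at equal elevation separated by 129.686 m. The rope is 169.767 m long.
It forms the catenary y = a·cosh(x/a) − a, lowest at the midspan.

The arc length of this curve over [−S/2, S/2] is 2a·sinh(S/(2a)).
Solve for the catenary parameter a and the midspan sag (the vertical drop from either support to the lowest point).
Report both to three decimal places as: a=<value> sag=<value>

seed: a₀ = √(S³/(24(L−S))) = √(129.686³/(24·40.081)) = 47.617298
iter 1: u=1.361753  f(a)=+3.885e+00  f'(a)=-2.017e+00  a ← 47.617298 − (+3.885e+00/-2.017e+00) = 49.543204
iter 2: u=1.308817  f(a)=+2.481e-01  f'(a)=-1.767e+00  a ← 49.543204 − (+2.481e-01/-1.767e+00) = 49.683625
iter 3: u=1.305118  f(a)=+1.165e-03  f'(a)=-1.750e+00  a ← 49.683625 − (+1.165e-03/-1.750e+00) = 49.684290
iter 4: u=1.305101  f(a)=+2.594e-08  f'(a)=-1.750e+00  a ← 49.684290 − (+2.594e-08/-1.750e+00) = 49.684290
iter 5: u=1.305101  f(a)=+2.842e-14  f'(a)=-1.750e+00  a ← 49.684290 − (+2.842e-14/-1.750e+00) = 49.684290
converged: |Δa| < 1e-12 after 5 iterations
sag = a·(cosh(S/(2a)) − 1) = 49.684290·(cosh(1.305101) − 1) = 48.670868
T_max/T_min = cosh(S/(2a)) = 1.979603

a=49.684 sag=48.671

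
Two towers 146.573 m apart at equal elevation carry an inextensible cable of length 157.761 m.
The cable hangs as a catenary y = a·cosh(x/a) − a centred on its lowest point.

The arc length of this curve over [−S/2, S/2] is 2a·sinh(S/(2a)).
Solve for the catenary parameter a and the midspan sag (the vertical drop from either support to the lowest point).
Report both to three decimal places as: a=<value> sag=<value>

seed: a₀ = √(S³/(24(L−S))) = √(146.573³/(24·11.188)) = 108.292683
iter 1: u=0.676745  f(a)=+2.590e-01  f'(a)=-2.162e-01  a ← 108.292683 − (+2.590e-01/-2.162e-01) = 109.490437
iter 2: u=0.669342  f(a)=+4.360e-03  f'(a)=-2.090e-01  a ← 109.490437 − (+4.360e-03/-2.090e-01) = 109.511295
iter 3: u=0.669214  f(a)=+1.282e-06  f'(a)=-2.089e-01  a ← 109.511295 − (+1.282e-06/-2.089e-01) = 109.511301
iter 4: u=0.669214  f(a)=+1.421e-13  f'(a)=-2.089e-01  a ← 109.511301 − (+1.421e-13/-2.089e-01) = 109.511301
converged: |Δa| < 1e-12 after 4 iterations
sag = a·(cosh(S/(2a)) − 1) = 109.511301·(cosh(0.669214) − 1) = 25.451132
T_max/T_min = cosh(S/(2a)) = 1.232406

a=109.511 sag=25.451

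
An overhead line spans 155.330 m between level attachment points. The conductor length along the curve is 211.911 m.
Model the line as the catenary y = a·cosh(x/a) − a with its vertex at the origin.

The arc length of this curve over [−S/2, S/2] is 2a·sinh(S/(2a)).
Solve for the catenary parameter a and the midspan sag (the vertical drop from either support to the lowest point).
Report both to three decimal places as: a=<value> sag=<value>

seed: a₀ = √(S³/(24(L−S))) = √(155.330³/(24·56.581)) = 52.534195
iter 1: u=1.478370  f(a)=+6.515e+00  f'(a)=-2.663e+00  a ← 52.534195 − (+6.515e+00/-2.663e+00) = 54.980506
iter 2: u=1.412592  f(a)=+4.827e-01  f'(a)=-2.282e+00  a ← 54.980506 − (+4.827e-01/-2.282e+00) = 55.192045
iter 3: u=1.407177  f(a)=+3.119e-03  f'(a)=-2.252e+00  a ← 55.192045 − (+3.119e-03/-2.252e+00) = 55.193429
iter 4: u=1.407142  f(a)=+1.320e-07  f'(a)=-2.252e+00  a ← 55.193429 − (+1.320e-07/-2.252e+00) = 55.193429
iter 5: u=1.407142  f(a)=-5.684e-14  f'(a)=-2.252e+00  a ← 55.193429 − (-5.684e-14/-2.252e+00) = 55.193429
converged: |Δa| < 1e-12 after 5 iterations
sag = a·(cosh(S/(2a)) − 1) = 55.193429·(cosh(1.407142) − 1) = 64.275741
T_max/T_min = cosh(S/(2a)) = 2.164554

a=55.193 sag=64.276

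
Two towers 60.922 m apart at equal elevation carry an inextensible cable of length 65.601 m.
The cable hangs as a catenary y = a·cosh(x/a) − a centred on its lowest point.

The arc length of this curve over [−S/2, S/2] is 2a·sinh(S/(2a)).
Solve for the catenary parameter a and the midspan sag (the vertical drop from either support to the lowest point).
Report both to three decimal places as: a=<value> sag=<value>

a=45.380 sag=10.613

seed: a₀ = √(S³/(24(L−S))) = √(60.922³/(24·4.679)) = 44.872378
iter 1: u=0.678836  f(a)=+1.090e-01  f'(a)=-2.183e-01  a ← 44.872378 − (+1.090e-01/-2.183e-01) = 45.371648
iter 2: u=0.671366  f(a)=+1.846e-03  f'(a)=-2.110e-01  a ← 45.371648 − (+1.846e-03/-2.110e-01) = 45.380397
iter 3: u=0.671237  f(a)=+5.496e-07  f'(a)=-2.109e-01  a ← 45.380397 − (+5.496e-07/-2.109e-01) = 45.380400
iter 4: u=0.671237  f(a)=+4.263e-14  f'(a)=-2.109e-01  a ← 45.380400 − (+4.263e-14/-2.109e-01) = 45.380400
converged: |Δa| < 1e-12 after 4 iterations
sag = a·(cosh(S/(2a)) − 1) = 45.380400·(cosh(0.671237) − 1) = 10.612935
T_max/T_min = cosh(S/(2a)) = 1.233866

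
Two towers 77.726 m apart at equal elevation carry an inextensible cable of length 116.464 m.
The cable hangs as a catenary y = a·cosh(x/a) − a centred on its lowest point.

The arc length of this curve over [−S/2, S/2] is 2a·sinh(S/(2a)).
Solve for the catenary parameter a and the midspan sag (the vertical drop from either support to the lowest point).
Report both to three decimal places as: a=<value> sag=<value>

a=23.992 sag=38.989

seed: a₀ = √(S³/(24(L−S))) = √(77.726³/(24·38.738)) = 22.473735
iter 1: u=1.729263  f(a)=+6.222e+00  f'(a)=-4.595e+00  a ← 22.473735 − (+6.222e+00/-4.595e+00) = 23.827903
iter 2: u=1.630987  f(a)=+6.067e-01  f'(a)=-3.739e+00  a ← 23.827903 − (+6.067e-01/-3.739e+00) = 23.990192
iter 3: u=1.619954  f(a)=+7.146e-03  f'(a)=-3.651e+00  a ← 23.990192 − (+7.146e-03/-3.651e+00) = 23.992149
iter 4: u=1.619822  f(a)=+1.017e-06  f'(a)=-3.650e+00  a ← 23.992149 − (+1.017e-06/-3.650e+00) = 23.992149
iter 5: u=1.619822  f(a)=+2.842e-14  f'(a)=-3.650e+00  a ← 23.992149 − (+2.842e-14/-3.650e+00) = 23.992149
converged: |Δa| < 1e-12 after 5 iterations
sag = a·(cosh(S/(2a)) − 1) = 23.992149·(cosh(1.619822) − 1) = 38.988713
T_max/T_min = cosh(S/(2a)) = 2.625061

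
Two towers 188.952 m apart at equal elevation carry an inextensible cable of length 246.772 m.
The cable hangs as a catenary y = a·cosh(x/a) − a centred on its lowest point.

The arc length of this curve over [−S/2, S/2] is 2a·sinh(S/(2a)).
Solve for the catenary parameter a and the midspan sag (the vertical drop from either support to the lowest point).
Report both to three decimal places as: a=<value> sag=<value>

a=72.723 sag=70.500

seed: a₀ = √(S³/(24(L−S))) = √(188.952³/(24·57.820)) = 69.724045
iter 1: u=1.354999  f(a)=+5.546e+00  f'(a)=-1.984e+00  a ← 69.724045 − (+5.546e+00/-1.984e+00) = 72.519812
iter 2: u=1.302761  f(a)=+3.510e-01  f'(a)=-1.740e+00  a ← 72.519812 − (+3.510e-01/-1.740e+00) = 72.721566
iter 3: u=1.299147  f(a)=+1.616e-03  f'(a)=-1.724e+00  a ← 72.721566 − (+1.616e-03/-1.724e+00) = 72.722504
iter 4: u=1.299130  f(a)=+3.462e-08  f'(a)=-1.724e+00  a ← 72.722504 − (+3.462e-08/-1.724e+00) = 72.722504
iter 5: u=1.299130  f(a)=+5.684e-14  f'(a)=-1.724e+00  a ← 72.722504 − (+5.684e-14/-1.724e+00) = 72.722504
converged: |Δa| < 1e-12 after 5 iterations
sag = a·(cosh(S/(2a)) − 1) = 72.722504·(cosh(1.299130) − 1) = 70.499937
T_max/T_min = cosh(S/(2a)) = 1.969438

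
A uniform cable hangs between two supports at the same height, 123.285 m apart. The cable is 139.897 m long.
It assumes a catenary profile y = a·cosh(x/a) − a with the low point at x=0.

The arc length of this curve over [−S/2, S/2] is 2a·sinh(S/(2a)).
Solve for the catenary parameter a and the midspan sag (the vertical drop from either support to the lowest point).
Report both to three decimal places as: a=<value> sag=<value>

a=69.901 sag=28.987

seed: a₀ = √(S³/(24(L−S))) = √(123.285³/(24·16.612)) = 68.556522
iter 1: u=0.899149  f(a)=+6.846e-01  f'(a)=-5.250e-01  a ← 68.556522 − (+6.846e-01/-5.250e-01) = 69.860618
iter 2: u=0.882364  f(a)=+2.002e-02  f'(a)=-4.946e-01  a ← 69.860618 − (+2.002e-02/-4.946e-01) = 69.901095
iter 3: u=0.881853  f(a)=+1.827e-05  f'(a)=-4.937e-01  a ← 69.901095 − (+1.827e-05/-4.937e-01) = 69.901132
iter 4: u=0.881853  f(a)=+1.526e-11  f'(a)=-4.937e-01  a ← 69.901132 − (+1.526e-11/-4.937e-01) = 69.901132
converged: |Δa| < 1e-12 after 4 iterations
sag = a·(cosh(S/(2a)) − 1) = 69.901132·(cosh(0.881853) − 1) = 28.987497
T_max/T_min = cosh(S/(2a)) = 1.414693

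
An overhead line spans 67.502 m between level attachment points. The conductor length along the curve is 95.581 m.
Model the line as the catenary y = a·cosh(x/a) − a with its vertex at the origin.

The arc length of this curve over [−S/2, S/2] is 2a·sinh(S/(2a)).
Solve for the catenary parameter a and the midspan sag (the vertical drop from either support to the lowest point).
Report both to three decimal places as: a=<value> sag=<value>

seed: a₀ = √(S³/(24(L−S))) = √(67.502³/(24·28.079)) = 21.363801
iter 1: u=1.579822  f(a)=+3.720e+00  f'(a)=-3.346e+00  a ← 21.363801 − (+3.720e+00/-3.346e+00) = 22.475475
iter 2: u=1.501681  f(a)=+3.101e-01  f'(a)=-2.809e+00  a ← 22.475475 − (+3.101e-01/-2.809e+00) = 22.585837
iter 3: u=1.494344  f(a)=+2.587e-03  f'(a)=-2.763e+00  a ← 22.585837 − (+2.587e-03/-2.763e+00) = 22.586773
iter 4: u=1.494282  f(a)=+1.835e-07  f'(a)=-2.762e+00  a ← 22.586773 − (+1.835e-07/-2.762e+00) = 22.586773
iter 5: u=1.494282  f(a)=+1.421e-14  f'(a)=-2.762e+00  a ← 22.586773 − (+1.421e-14/-2.762e+00) = 22.586773
converged: |Δa| < 1e-12 after 5 iterations
sag = a·(cosh(S/(2a)) − 1) = 22.586773·(cosh(1.494282) − 1) = 30.272419
T_max/T_min = cosh(S/(2a)) = 2.340272

a=22.587 sag=30.272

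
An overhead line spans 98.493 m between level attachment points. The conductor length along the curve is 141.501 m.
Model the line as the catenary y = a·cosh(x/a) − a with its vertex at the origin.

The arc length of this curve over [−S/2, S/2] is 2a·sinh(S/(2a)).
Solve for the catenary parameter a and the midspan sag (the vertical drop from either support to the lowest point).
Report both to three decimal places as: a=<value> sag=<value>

a=32.246 sag=45.506

seed: a₀ = √(S³/(24(L−S))) = √(98.493³/(24·43.008)) = 30.424805
iter 1: u=1.618630  f(a)=+5.999e+00  f'(a)=-3.641e+00  a ← 30.424805 − (+5.999e+00/-3.641e+00) = 32.072456
iter 2: u=1.535476  f(a)=+5.217e-01  f'(a)=-3.033e+00  a ← 32.072456 − (+5.217e-01/-3.033e+00) = 32.244505
iter 3: u=1.527283  f(a)=+4.778e-03  f'(a)=-2.977e+00  a ← 32.244505 − (+4.778e-03/-2.977e+00) = 32.246110
iter 4: u=1.527207  f(a)=+4.088e-07  f'(a)=-2.977e+00  a ← 32.246110 − (+4.088e-07/-2.977e+00) = 32.246110
iter 5: u=1.527207  f(a)=+5.684e-14  f'(a)=-2.977e+00  a ← 32.246110 − (+5.684e-14/-2.977e+00) = 32.246110
converged: |Δa| < 1e-12 after 5 iterations
sag = a·(cosh(S/(2a)) − 1) = 32.246110·(cosh(1.527207) − 1) = 45.506349
T_max/T_min = cosh(S/(2a)) = 2.411220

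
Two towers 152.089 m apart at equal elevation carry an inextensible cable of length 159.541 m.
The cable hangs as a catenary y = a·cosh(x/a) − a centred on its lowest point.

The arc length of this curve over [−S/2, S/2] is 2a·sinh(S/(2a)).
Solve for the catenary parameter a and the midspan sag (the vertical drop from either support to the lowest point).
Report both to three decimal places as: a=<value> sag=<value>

seed: a₀ = √(S³/(24(L−S))) = √(152.089³/(24·7.452)) = 140.250579
iter 1: u=0.542205  f(a)=+1.103e-01  f'(a)=-1.094e-01  a ← 140.250579 − (+1.103e-01/-1.094e-01) = 141.258666
iter 2: u=0.538335  f(a)=+1.201e-03  f'(a)=-1.071e-01  a ← 141.258666 − (+1.201e-03/-1.071e-01) = 141.269882
iter 3: u=0.538292  f(a)=+1.457e-07  f'(a)=-1.070e-01  a ← 141.269882 − (+1.457e-07/-1.070e-01) = 141.269883
iter 4: u=0.538292  f(a)=+0.000e+00  f'(a)=-1.070e-01  a ← 141.269883 − (+0.000e+00/-1.070e-01) = 141.269883
converged: |Δa| < 1e-12 after 4 iterations
sag = a·(cosh(S/(2a)) − 1) = 141.269883·(cosh(0.538292) − 1) = 20.966095
T_max/T_min = cosh(S/(2a)) = 1.148412

a=141.270 sag=20.966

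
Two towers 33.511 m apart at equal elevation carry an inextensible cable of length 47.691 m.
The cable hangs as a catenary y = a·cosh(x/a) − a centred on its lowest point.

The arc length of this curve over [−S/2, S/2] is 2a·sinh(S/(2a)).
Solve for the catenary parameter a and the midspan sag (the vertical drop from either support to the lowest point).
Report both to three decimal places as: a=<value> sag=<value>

a=11.127 sag=15.187

seed: a₀ = √(S³/(24(L−S))) = √(33.511³/(24·14.180)) = 10.515680
iter 1: u=1.593383  f(a)=+1.913e+00  f'(a)=-3.447e+00  a ← 10.515680 − (+1.913e+00/-3.447e+00) = 11.070639
iter 2: u=1.513508  f(a)=+1.619e-01  f'(a)=-2.886e+00  a ← 11.070639 − (+1.619e-01/-2.886e+00) = 11.126722
iter 3: u=1.505879  f(a)=+1.396e-03  f'(a)=-2.836e+00  a ← 11.126722 − (+1.396e-03/-2.836e+00) = 11.127215
iter 4: u=1.505813  f(a)=+1.057e-07  f'(a)=-2.836e+00  a ← 11.127215 − (+1.057e-07/-2.836e+00) = 11.127215
iter 5: u=1.505813  f(a)=+7.105e-15  f'(a)=-2.836e+00  a ← 11.127215 − (+7.105e-15/-2.836e+00) = 11.127215
converged: |Δa| < 1e-12 after 5 iterations
sag = a·(cosh(S/(2a)) − 1) = 11.127215·(cosh(1.505813) − 1) = 15.186713
T_max/T_min = cosh(S/(2a)) = 2.364826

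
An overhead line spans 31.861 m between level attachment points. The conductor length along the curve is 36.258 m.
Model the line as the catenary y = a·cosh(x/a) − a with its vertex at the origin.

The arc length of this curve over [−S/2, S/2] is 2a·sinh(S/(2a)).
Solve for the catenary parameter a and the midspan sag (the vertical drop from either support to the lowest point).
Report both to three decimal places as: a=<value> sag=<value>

a=17.858 sag=7.589

seed: a₀ = √(S³/(24(L−S))) = √(31.861³/(24·4.397)) = 17.506739
iter 1: u=0.909964  f(a)=+1.857e-01  f'(a)=-5.452e-01  a ← 17.506739 − (+1.857e-01/-5.452e-01) = 17.847322
iter 2: u=0.892599  f(a)=+5.557e-03  f'(a)=-5.130e-01  a ← 17.847322 − (+5.557e-03/-5.130e-01) = 17.858155
iter 3: u=0.892057  f(a)=+5.317e-06  f'(a)=-5.120e-01  a ← 17.858155 − (+5.317e-06/-5.120e-01) = 17.858165
iter 4: u=0.892057  f(a)=+4.874e-12  f'(a)=-5.120e-01  a ← 17.858165 − (+4.874e-12/-5.120e-01) = 17.858165
converged: |Δa| < 1e-12 after 4 iterations
sag = a·(cosh(S/(2a)) − 1) = 17.858165·(cosh(0.892057) − 1) = 7.589324
T_max/T_min = cosh(S/(2a)) = 1.424978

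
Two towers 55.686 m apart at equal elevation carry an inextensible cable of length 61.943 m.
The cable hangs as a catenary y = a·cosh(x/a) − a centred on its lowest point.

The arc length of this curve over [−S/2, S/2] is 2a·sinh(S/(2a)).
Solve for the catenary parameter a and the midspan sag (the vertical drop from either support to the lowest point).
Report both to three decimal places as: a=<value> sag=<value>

a=34.467 sag=11.871

seed: a₀ = √(S³/(24(L−S))) = √(55.686³/(24·6.257)) = 33.910199
iter 1: u=0.821080  f(a)=+2.143e-01  f'(a)=-3.945e-01  a ← 33.910199 − (+2.143e-01/-3.945e-01) = 34.453474
iter 2: u=0.808133  f(a)=+5.259e-03  f'(a)=-3.754e-01  a ← 34.453474 − (+5.259e-03/-3.754e-01) = 34.467485
iter 3: u=0.807805  f(a)=+3.343e-06  f'(a)=-3.749e-01  a ← 34.467485 − (+3.343e-06/-3.749e-01) = 34.467494
iter 4: u=0.807805  f(a)=+1.364e-12  f'(a)=-3.749e-01  a ← 34.467494 − (+1.364e-12/-3.749e-01) = 34.467494
converged: |Δa| < 1e-12 after 4 iterations
sag = a·(cosh(S/(2a)) − 1) = 34.467494·(cosh(0.807805) − 1) = 11.870848
T_max/T_min = cosh(S/(2a)) = 1.344407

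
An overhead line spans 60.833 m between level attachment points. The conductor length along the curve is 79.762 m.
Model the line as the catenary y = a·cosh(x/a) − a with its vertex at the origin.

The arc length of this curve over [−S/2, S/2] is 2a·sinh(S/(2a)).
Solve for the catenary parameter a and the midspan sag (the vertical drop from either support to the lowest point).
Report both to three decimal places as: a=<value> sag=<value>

seed: a₀ = √(S³/(24(L−S))) = √(60.833³/(24·18.929)) = 22.260730
iter 1: u=1.366375  f(a)=+1.848e+00  f'(a)=-2.040e+00  a ← 22.260730 − (+1.848e+00/-2.040e+00) = 23.166386
iter 2: u=1.312958  f(a)=+1.187e-01  f'(a)=-1.786e+00  a ← 23.166386 − (+1.187e-01/-1.786e+00) = 23.232884
iter 3: u=1.309200  f(a)=+5.649e-04  f'(a)=-1.769e+00  a ← 23.232884 − (+5.649e-04/-1.769e+00) = 23.233204
iter 4: u=1.309182  f(a)=+1.292e-08  f'(a)=-1.769e+00  a ← 23.233204 − (+1.292e-08/-1.769e+00) = 23.233204
iter 5: u=1.309182  f(a)=-1.421e-14  f'(a)=-1.769e+00  a ← 23.233204 − (-1.421e-14/-1.769e+00) = 23.233204
converged: |Δa| < 1e-12 after 5 iterations
sag = a·(cosh(S/(2a)) − 1) = 23.233204·(cosh(1.309182) − 1) = 22.921709
T_max/T_min = cosh(S/(2a)) = 1.986593

a=23.233 sag=22.922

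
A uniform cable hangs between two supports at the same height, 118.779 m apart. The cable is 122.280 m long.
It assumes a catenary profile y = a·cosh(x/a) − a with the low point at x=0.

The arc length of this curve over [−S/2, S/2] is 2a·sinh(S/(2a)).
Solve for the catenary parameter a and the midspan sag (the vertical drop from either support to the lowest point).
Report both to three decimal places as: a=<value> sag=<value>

seed: a₀ = √(S³/(24(L−S))) = √(118.779³/(24·3.501)) = 141.223776
iter 1: u=0.420535  f(a)=+3.109e-02  f'(a)=-5.046e-02  a ← 141.223776 − (+3.109e-02/-5.046e-02) = 141.839832
iter 2: u=0.418708  f(a)=+2.046e-04  f'(a)=-4.980e-02  a ← 141.839832 − (+2.046e-04/-4.980e-02) = 141.843940
iter 3: u=0.418696  f(a)=+8.992e-09  f'(a)=-4.980e-02  a ← 141.843940 − (+8.992e-09/-4.980e-02) = 141.843940
iter 4: u=0.418696  f(a)=+1.421e-14  f'(a)=-4.980e-02  a ← 141.843940 − (+1.421e-14/-4.980e-02) = 141.843940
converged: |Δa| < 1e-12 after 4 iterations
sag = a·(cosh(S/(2a)) − 1) = 141.843940·(cosh(0.418696) − 1) = 12.615773
T_max/T_min = cosh(S/(2a)) = 1.088941

a=141.844 sag=12.616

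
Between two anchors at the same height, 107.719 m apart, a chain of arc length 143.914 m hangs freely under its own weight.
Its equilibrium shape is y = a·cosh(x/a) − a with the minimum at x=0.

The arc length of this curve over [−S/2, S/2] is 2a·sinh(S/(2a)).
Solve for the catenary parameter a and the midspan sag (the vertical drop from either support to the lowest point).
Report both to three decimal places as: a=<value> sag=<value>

a=39.713 sag=42.475

seed: a₀ = √(S³/(24(L−S))) = √(107.719³/(24·36.195)) = 37.932246
iter 1: u=1.419887  f(a)=+3.829e+00  f'(a)=-2.322e+00  a ← 37.932246 − (+3.829e+00/-2.322e+00) = 39.581202
iter 2: u=1.360734  f(a)=+2.638e-01  f'(a)=-2.012e+00  a ← 39.581202 − (+2.638e-01/-2.012e+00) = 39.712324
iter 3: u=1.356241  f(a)=+1.457e-03  f'(a)=-1.990e+00  a ← 39.712324 − (+1.457e-03/-1.990e+00) = 39.713056
iter 4: u=1.356216  f(a)=+4.503e-08  f'(a)=-1.990e+00  a ← 39.713056 − (+4.503e-08/-1.990e+00) = 39.713056
iter 5: u=1.356216  f(a)=-2.842e-14  f'(a)=-1.990e+00  a ← 39.713056 − (-2.842e-14/-1.990e+00) = 39.713056
converged: |Δa| < 1e-12 after 5 iterations
sag = a·(cosh(S/(2a)) − 1) = 39.713056·(cosh(1.356216) − 1) = 42.475366
T_max/T_min = cosh(S/(2a)) = 2.069557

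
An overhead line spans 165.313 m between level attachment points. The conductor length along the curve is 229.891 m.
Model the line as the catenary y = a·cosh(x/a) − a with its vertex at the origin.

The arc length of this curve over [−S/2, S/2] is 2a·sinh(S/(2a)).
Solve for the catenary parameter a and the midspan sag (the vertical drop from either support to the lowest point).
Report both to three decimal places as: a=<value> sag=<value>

seed: a₀ = √(S³/(24(L−S))) = √(165.313³/(24·64.578)) = 53.989909
iter 1: u=1.530962  f(a)=+8.004e+00  f'(a)=-3.002e+00  a ← 53.989909 − (+8.004e+00/-3.002e+00) = 56.656315
iter 2: u=1.458911  f(a)=+6.312e-01  f'(a)=-2.546e+00  a ← 56.656315 − (+6.312e-01/-2.546e+00) = 56.904270
iter 3: u=1.452554  f(a)=+4.667e-03  f'(a)=-2.508e+00  a ← 56.904270 − (+4.667e-03/-2.508e+00) = 56.906131
iter 4: u=1.452506  f(a)=+2.594e-07  f'(a)=-2.508e+00  a ← 56.906131 − (+2.594e-07/-2.508e+00) = 56.906131
iter 5: u=1.452506  f(a)=+2.842e-14  f'(a)=-2.508e+00  a ← 56.906131 − (+2.842e-14/-2.508e+00) = 56.906131
converged: |Δa| < 1e-12 after 5 iterations
sag = a·(cosh(S/(2a)) − 1) = 56.906131·(cosh(1.452506) − 1) = 71.354446
T_max/T_min = cosh(S/(2a)) = 2.253897

a=56.906 sag=71.354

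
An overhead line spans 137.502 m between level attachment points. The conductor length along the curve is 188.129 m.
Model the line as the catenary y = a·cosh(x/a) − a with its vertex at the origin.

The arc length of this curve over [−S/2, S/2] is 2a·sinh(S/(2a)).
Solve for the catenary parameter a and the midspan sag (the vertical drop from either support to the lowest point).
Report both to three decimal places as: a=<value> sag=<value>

seed: a₀ = √(S³/(24(L−S))) = √(137.502³/(24·50.627)) = 46.255865
iter 1: u=1.486320  f(a)=+5.895e+00  f'(a)=-2.712e+00  a ← 46.255865 − (+5.895e+00/-2.712e+00) = 48.429443
iter 2: u=1.419612  f(a)=+4.410e-01  f'(a)=-2.320e+00  a ← 48.429443 − (+4.410e-01/-2.320e+00) = 48.619504
iter 3: u=1.414062  f(a)=+2.909e-03  f'(a)=-2.290e+00  a ← 48.619504 − (+2.909e-03/-2.290e+00) = 48.620774
iter 4: u=1.414025  f(a)=+1.284e-07  f'(a)=-2.290e+00  a ← 48.620774 − (+1.284e-07/-2.290e+00) = 48.620774
iter 5: u=1.414025  f(a)=+5.684e-14  f'(a)=-2.290e+00  a ← 48.620774 − (+5.684e-14/-2.290e+00) = 48.620774
converged: |Δa| < 1e-12 after 5 iterations
sag = a·(cosh(S/(2a)) − 1) = 48.620774·(cosh(1.414025) − 1) = 57.266476
T_max/T_min = cosh(S/(2a)) = 2.177819

a=48.621 sag=57.266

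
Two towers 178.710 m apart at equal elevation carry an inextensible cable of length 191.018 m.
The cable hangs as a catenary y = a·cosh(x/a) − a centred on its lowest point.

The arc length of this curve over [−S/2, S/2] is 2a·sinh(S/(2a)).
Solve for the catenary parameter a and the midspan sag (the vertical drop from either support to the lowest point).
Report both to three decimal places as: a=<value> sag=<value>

a=140.417 sag=29.403

seed: a₀ = √(S³/(24(L−S))) = √(178.710³/(24·12.308)) = 139.002918
iter 1: u=0.642828  f(a)=+2.568e-01  f'(a)=-1.845e-01  a ← 139.002918 − (+2.568e-01/-1.845e-01) = 140.394756
iter 2: u=0.636455  f(a)=+3.908e-03  f'(a)=-1.789e-01  a ← 140.394756 − (+3.908e-03/-1.789e-01) = 140.416598
iter 3: u=0.636356  f(a)=+9.362e-07  f'(a)=-1.789e-01  a ← 140.416598 − (+9.362e-07/-1.789e-01) = 140.416603
iter 4: u=0.636356  f(a)=+8.527e-14  f'(a)=-1.789e-01  a ← 140.416603 − (+8.527e-14/-1.789e-01) = 140.416603
converged: |Δa| < 1e-12 after 4 iterations
sag = a·(cosh(S/(2a)) − 1) = 140.416603·(cosh(0.636356) − 1) = 29.403277
T_max/T_min = cosh(S/(2a)) = 1.209400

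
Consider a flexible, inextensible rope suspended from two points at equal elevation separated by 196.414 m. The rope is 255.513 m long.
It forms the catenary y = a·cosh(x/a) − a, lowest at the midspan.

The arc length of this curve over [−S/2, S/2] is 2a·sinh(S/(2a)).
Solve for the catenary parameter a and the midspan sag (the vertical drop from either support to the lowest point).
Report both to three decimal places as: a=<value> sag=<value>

a=76.185 sag=72.563

seed: a₀ = √(S³/(24(L−S))) = √(196.414³/(24·59.099)) = 73.090843
iter 1: u=1.343629  f(a)=+5.570e+00  f'(a)=-1.929e+00  a ← 73.090843 − (+5.570e+00/-1.929e+00) = 75.978937
iter 2: u=1.292556  f(a)=+3.471e-01  f'(a)=-1.695e+00  a ← 75.978937 − (+3.471e-01/-1.695e+00) = 76.183746
iter 3: u=1.289081  f(a)=+1.547e-03  f'(a)=-1.680e+00  a ← 76.183746 − (+1.547e-03/-1.680e+00) = 76.184667
iter 4: u=1.289065  f(a)=+3.101e-08  f'(a)=-1.680e+00  a ← 76.184667 − (+3.101e-08/-1.680e+00) = 76.184667
iter 5: u=1.289065  f(a)=+5.684e-14  f'(a)=-1.680e+00  a ← 76.184667 − (+5.684e-14/-1.680e+00) = 76.184667
converged: |Δa| < 1e-12 after 5 iterations
sag = a·(cosh(S/(2a)) − 1) = 76.184667·(cosh(1.289065) − 1) = 72.562860
T_max/T_min = cosh(S/(2a)) = 1.952460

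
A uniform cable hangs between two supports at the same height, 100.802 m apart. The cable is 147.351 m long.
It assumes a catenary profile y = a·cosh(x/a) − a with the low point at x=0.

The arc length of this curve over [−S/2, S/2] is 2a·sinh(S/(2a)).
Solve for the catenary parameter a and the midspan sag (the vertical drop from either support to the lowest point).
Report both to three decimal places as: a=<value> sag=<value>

seed: a₀ = √(S³/(24(L−S))) = √(100.802³/(24·46.549)) = 30.279097
iter 1: u=1.664548  f(a)=+6.891e+00  f'(a)=-4.015e+00  a ← 30.279097 − (+6.891e+00/-4.015e+00) = 31.995250
iter 2: u=1.575265  f(a)=+6.293e-01  f'(a)=-3.313e+00  a ← 31.995250 − (+6.293e-01/-3.313e+00) = 32.185206
iter 3: u=1.565968  f(a)=+6.412e-03  f'(a)=-3.245e+00  a ← 32.185206 − (+6.412e-03/-3.245e+00) = 32.187182
iter 4: u=1.565872  f(a)=+6.807e-07  f'(a)=-3.245e+00  a ← 32.187182 − (+6.807e-07/-3.245e+00) = 32.187182
iter 5: u=1.565872  f(a)=+0.000e+00  f'(a)=-3.245e+00  a ← 32.187182 − (+0.000e+00/-3.245e+00) = 32.187182
converged: |Δa| < 1e-12 after 5 iterations
sag = a·(cosh(S/(2a)) − 1) = 32.187182·(cosh(1.565872) − 1) = 48.212407
T_max/T_min = cosh(S/(2a)) = 2.497876

a=32.187 sag=48.212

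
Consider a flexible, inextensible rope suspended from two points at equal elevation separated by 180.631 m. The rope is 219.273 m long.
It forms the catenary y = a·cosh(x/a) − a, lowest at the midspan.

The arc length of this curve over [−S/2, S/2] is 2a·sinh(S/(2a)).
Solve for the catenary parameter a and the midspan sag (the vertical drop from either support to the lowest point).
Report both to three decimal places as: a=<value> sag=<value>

seed: a₀ = √(S³/(24(L−S))) = √(180.631³/(24·38.642)) = 79.717379
iter 1: u=1.132946  f(a)=+2.557e+00  f'(a)=-1.100e+00  a ← 79.717379 − (+2.557e+00/-1.100e+00) = 82.042566
iter 2: u=1.100837  f(a)=+1.161e-01  f'(a)=-1.002e+00  a ← 82.042566 − (+1.161e-01/-1.002e+00) = 82.158492
iter 3: u=1.099284  f(a)=+2.649e-04  f'(a)=-9.973e-01  a ← 82.158492 − (+2.649e-04/-9.973e-01) = 82.158758
iter 4: u=1.099280  f(a)=+1.384e-09  f'(a)=-9.973e-01  a ← 82.158758 − (+1.384e-09/-9.973e-01) = 82.158758
iter 5: u=1.099280  f(a)=+2.842e-14  f'(a)=-9.973e-01  a ← 82.158758 − (+2.842e-14/-9.973e-01) = 82.158758
converged: |Δa| < 1e-12 after 5 iterations
sag = a·(cosh(S/(2a)) − 1) = 82.158758·(cosh(1.099280) − 1) = 54.845708
T_max/T_min = cosh(S/(2a)) = 1.667558

a=82.159 sag=54.846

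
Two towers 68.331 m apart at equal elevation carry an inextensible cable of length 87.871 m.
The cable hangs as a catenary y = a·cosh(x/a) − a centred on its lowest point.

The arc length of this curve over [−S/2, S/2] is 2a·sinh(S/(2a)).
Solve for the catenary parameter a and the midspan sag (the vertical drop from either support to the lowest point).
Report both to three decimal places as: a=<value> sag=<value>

a=27.135 sag=24.504

seed: a₀ = √(S³/(24(L−S))) = √(68.331³/(24·19.540)) = 26.083073
iter 1: u=1.309872  f(a)=+1.746e+00  f'(a)=-1.772e+00  a ← 26.083073 − (+1.746e+00/-1.772e+00) = 27.068858
iter 2: u=1.262170  f(a)=+1.039e-01  f'(a)=-1.567e+00  a ← 27.068858 − (+1.039e-01/-1.567e+00) = 27.135176
iter 3: u=1.259085  f(a)=+4.191e-04  f'(a)=-1.554e+00  a ← 27.135176 − (+4.191e-04/-1.554e+00) = 27.135446
iter 4: u=1.259073  f(a)=+6.880e-09  f'(a)=-1.554e+00  a ← 27.135446 − (+6.880e-09/-1.554e+00) = 27.135446
iter 5: u=1.259073  f(a)=+1.421e-14  f'(a)=-1.554e+00  a ← 27.135446 − (+1.421e-14/-1.554e+00) = 27.135446
converged: |Δa| < 1e-12 after 5 iterations
sag = a·(cosh(S/(2a)) − 1) = 27.135446·(cosh(1.259073) − 1) = 24.504273
T_max/T_min = cosh(S/(2a)) = 1.903036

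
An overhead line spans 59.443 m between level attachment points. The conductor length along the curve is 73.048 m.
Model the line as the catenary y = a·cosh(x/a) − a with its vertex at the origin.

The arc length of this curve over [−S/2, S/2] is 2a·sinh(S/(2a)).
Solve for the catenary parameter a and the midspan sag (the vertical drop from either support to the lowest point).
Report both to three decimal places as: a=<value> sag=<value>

a=26.191 sag=18.753

seed: a₀ = √(S³/(24(L−S))) = √(59.443³/(24·13.605)) = 25.362741
iter 1: u=1.171857  f(a)=+9.653e-01  f'(a)=-1.228e+00  a ← 25.362741 − (+9.653e-01/-1.228e+00) = 26.149078
iter 2: u=1.136618  f(a)=+4.671e-02  f'(a)=-1.111e+00  a ← 26.149078 − (+4.671e-02/-1.111e+00) = 26.191107
iter 3: u=1.134794  f(a)=+1.217e-04  f'(a)=-1.106e+00  a ← 26.191107 − (+1.217e-04/-1.106e+00) = 26.191217
iter 4: u=1.134789  f(a)=+8.306e-10  f'(a)=-1.106e+00  a ← 26.191217 − (+8.306e-10/-1.106e+00) = 26.191217
iter 5: u=1.134789  f(a)=-1.421e-14  f'(a)=-1.106e+00  a ← 26.191217 − (-1.421e-14/-1.106e+00) = 26.191217
converged: |Δa| < 1e-12 after 5 iterations
sag = a·(cosh(S/(2a)) − 1) = 26.191217·(cosh(1.134789) − 1) = 18.752998
T_max/T_min = cosh(S/(2a)) = 1.716003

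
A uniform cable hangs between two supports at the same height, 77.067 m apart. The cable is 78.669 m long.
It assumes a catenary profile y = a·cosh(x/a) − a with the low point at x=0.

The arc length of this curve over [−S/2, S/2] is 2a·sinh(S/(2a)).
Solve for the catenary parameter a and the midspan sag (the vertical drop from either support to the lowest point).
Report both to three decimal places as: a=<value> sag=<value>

seed: a₀ = √(S³/(24(L−S))) = √(77.067³/(24·1.602)) = 109.110313
iter 1: u=0.353161  f(a)=+1.002e-02  f'(a)=-2.973e-02  a ← 109.110313 − (+1.002e-02/-2.973e-02) = 109.447317
iter 2: u=0.352074  f(a)=+4.661e-05  f'(a)=-2.946e-02  a ← 109.447317 − (+4.661e-05/-2.946e-02) = 109.448899
iter 3: u=0.352068  f(a)=+1.019e-09  f'(a)=-2.946e-02  a ← 109.448899 − (+1.019e-09/-2.946e-02) = 109.448899
iter 4: u=0.352068  f(a)=+0.000e+00  f'(a)=-2.946e-02  a ← 109.448899 − (+0.000e+00/-2.946e-02) = 109.448899
converged: |Δa| < 1e-12 after 4 iterations
sag = a·(cosh(S/(2a)) − 1) = 109.448899·(cosh(0.352068) − 1) = 6.853570
T_max/T_min = cosh(S/(2a)) = 1.062619

a=109.449 sag=6.854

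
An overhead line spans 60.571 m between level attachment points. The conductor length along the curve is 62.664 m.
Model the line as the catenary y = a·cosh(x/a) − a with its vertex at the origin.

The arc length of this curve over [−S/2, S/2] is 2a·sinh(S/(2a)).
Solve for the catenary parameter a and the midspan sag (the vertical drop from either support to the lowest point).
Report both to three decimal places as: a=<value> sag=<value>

a=66.855 sag=6.978

seed: a₀ = √(S³/(24(L−S))) = √(60.571³/(24·2.093)) = 66.513053
iter 1: u=0.455332  f(a)=+2.180e-02  f'(a)=-6.425e-02  a ← 66.513053 − (+2.180e-02/-6.425e-02) = 66.852420
iter 2: u=0.453020  f(a)=+1.680e-04  f'(a)=-6.326e-02  a ← 66.852420 − (+1.680e-04/-6.326e-02) = 66.855075
iter 3: u=0.453002  f(a)=+1.015e-08  f'(a)=-6.326e-02  a ← 66.855075 − (+1.015e-08/-6.326e-02) = 66.855076
iter 4: u=0.453002  f(a)=+0.000e+00  f'(a)=-6.326e-02  a ← 66.855076 − (+0.000e+00/-6.326e-02) = 66.855076
converged: |Δa| < 1e-12 after 4 iterations
sag = a·(cosh(S/(2a)) − 1) = 66.855076·(cosh(0.453002) − 1) = 6.977812
T_max/T_min = cosh(S/(2a)) = 1.104372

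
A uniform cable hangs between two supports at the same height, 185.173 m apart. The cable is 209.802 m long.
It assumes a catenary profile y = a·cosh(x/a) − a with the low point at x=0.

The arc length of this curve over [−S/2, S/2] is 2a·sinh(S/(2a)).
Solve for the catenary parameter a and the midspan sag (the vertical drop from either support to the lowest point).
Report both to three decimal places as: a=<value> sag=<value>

seed: a₀ = √(S³/(24(L−S))) = √(185.173³/(24·24.629)) = 103.642405
iter 1: u=0.893326  f(a)=+1.002e+00  f'(a)=-5.143e-01  a ← 103.642405 − (+1.002e+00/-5.143e-01) = 105.589965
iter 2: u=0.876849  f(a)=+2.893e-02  f'(a)=-4.850e-01  a ← 105.589965 − (+2.893e-02/-4.850e-01) = 105.649617
iter 3: u=0.876354  f(a)=+2.572e-05  f'(a)=-4.841e-01  a ← 105.649617 − (+2.572e-05/-4.841e-01) = 105.649670
iter 4: u=0.876354  f(a)=+2.038e-11  f'(a)=-4.841e-01  a ← 105.649670 − (+2.038e-11/-4.841e-01) = 105.649670
converged: |Δa| < 1e-12 after 4 iterations
sag = a·(cosh(S/(2a)) − 1) = 105.649670·(cosh(0.876354) − 1) = 43.233078
T_max/T_min = cosh(S/(2a)) = 1.409212

a=105.650 sag=43.233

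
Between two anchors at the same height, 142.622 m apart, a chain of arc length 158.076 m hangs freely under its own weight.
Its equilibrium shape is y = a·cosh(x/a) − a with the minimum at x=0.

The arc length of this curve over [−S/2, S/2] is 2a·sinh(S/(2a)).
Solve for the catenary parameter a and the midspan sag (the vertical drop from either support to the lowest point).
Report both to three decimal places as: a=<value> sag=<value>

seed: a₀ = √(S³/(24(L−S))) = √(142.622³/(24·15.454)) = 88.441013
iter 1: u=0.806311  f(a)=+5.102e-01  f'(a)=-3.727e-01  a ← 88.441013 − (+5.102e-01/-3.727e-01) = 89.809853
iter 2: u=0.794022  f(a)=+1.209e-02  f'(a)=-3.553e-01  a ← 89.809853 − (+1.209e-02/-3.553e-01) = 89.843875
iter 3: u=0.793721  f(a)=+7.148e-06  f'(a)=-3.548e-01  a ← 89.843875 − (+7.148e-06/-3.548e-01) = 89.843895
iter 4: u=0.793721  f(a)=+2.473e-12  f'(a)=-3.548e-01  a ← 89.843895 − (+2.473e-12/-3.548e-01) = 89.843895
converged: |Δa| < 1e-12 after 4 iterations
sag = a·(cosh(S/(2a)) − 1) = 89.843895·(cosh(0.793721) − 1) = 29.817840
T_max/T_min = cosh(S/(2a)) = 1.331885

a=89.844 sag=29.818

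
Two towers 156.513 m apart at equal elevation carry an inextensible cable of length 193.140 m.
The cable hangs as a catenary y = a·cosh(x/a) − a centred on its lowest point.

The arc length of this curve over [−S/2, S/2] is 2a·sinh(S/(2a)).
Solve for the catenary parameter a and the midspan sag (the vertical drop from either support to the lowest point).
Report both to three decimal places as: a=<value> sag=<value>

a=68.245 sag=50.005

seed: a₀ = √(S³/(24(L−S))) = √(156.513³/(24·36.627)) = 66.041865
iter 1: u=1.184953  f(a)=+2.659e+00  f'(a)=-1.273e+00  a ← 66.041865 − (+2.659e+00/-1.273e+00) = 68.130754
iter 2: u=1.148622  f(a)=+1.314e-01  f'(a)=-1.150e+00  a ← 68.130754 − (+1.314e-01/-1.150e+00) = 68.244992
iter 3: u=1.146700  f(a)=+3.576e-04  f'(a)=-1.144e+00  a ← 68.244992 − (+3.576e-04/-1.144e+00) = 68.245305
iter 4: u=1.146694  f(a)=+2.665e-09  f'(a)=-1.144e+00  a ← 68.245305 − (+2.665e-09/-1.144e+00) = 68.245305
iter 5: u=1.146694  f(a)=-2.842e-14  f'(a)=-1.144e+00  a ← 68.245305 − (-2.842e-14/-1.144e+00) = 68.245305
converged: |Δa| < 1e-12 after 5 iterations
sag = a·(cosh(S/(2a)) − 1) = 68.245305·(cosh(1.146694) − 1) = 50.005220
T_max/T_min = cosh(S/(2a)) = 1.732728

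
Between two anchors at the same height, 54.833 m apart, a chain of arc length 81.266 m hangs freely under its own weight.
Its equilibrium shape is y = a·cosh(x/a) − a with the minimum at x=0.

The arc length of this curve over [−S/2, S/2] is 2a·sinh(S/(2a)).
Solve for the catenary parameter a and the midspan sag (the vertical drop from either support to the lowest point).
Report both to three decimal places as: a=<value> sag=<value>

a=17.177 sag=26.937

seed: a₀ = √(S³/(24(L−S))) = √(54.833³/(24·26.433)) = 16.120710
iter 1: u=1.700701  f(a)=+4.097e+00  f'(a)=-4.331e+00  a ← 16.120710 − (+4.097e+00/-4.331e+00) = 17.066573
iter 2: u=1.606444  f(a)=+3.882e-01  f'(a)=-3.546e+00  a ← 17.066573 − (+3.882e-01/-3.546e+00) = 17.176063
iter 3: u=1.596204  f(a)=+4.293e-03  f'(a)=-3.468e+00  a ← 17.176063 − (+4.293e-03/-3.468e+00) = 17.177300
iter 4: u=1.596089  f(a)=+5.377e-07  f'(a)=-3.467e+00  a ← 17.177300 − (+5.377e-07/-3.467e+00) = 17.177301
iter 5: u=1.596089  f(a)=+0.000e+00  f'(a)=-3.467e+00  a ← 17.177301 − (+0.000e+00/-3.467e+00) = 17.177301
converged: |Δa| < 1e-12 after 5 iterations
sag = a·(cosh(S/(2a)) − 1) = 17.177301·(cosh(1.596089) − 1) = 26.937327
T_max/T_min = cosh(S/(2a)) = 2.568193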